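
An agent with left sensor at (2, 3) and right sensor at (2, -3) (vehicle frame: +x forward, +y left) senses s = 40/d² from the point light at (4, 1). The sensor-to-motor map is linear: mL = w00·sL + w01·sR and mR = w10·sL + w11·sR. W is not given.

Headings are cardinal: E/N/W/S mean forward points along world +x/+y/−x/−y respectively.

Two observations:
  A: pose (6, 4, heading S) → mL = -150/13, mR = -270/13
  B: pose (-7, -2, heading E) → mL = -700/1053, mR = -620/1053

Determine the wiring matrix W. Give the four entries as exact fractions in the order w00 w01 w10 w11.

obs A: pose=(6,4,S) → sL=20/13, sR=20, mL=-150/13, mR=-270/13
obs B: pose=(-7,-2,E) → sL=40/81, sR=40/117, mL=-700/1053, mR=-620/1053
sensor matrix S = [[20/13, 20], [40/81, 40/117]]; det S = -128000/13689
solve [mL_A; mL_B] = S·[w00; w01] and [mR_A; mR_B] = S·[w10; w11]:
  w00 = -1, w01 = -1/2, w10 = -1/2, w11 = -1

-1 -1/2 -1/2 -1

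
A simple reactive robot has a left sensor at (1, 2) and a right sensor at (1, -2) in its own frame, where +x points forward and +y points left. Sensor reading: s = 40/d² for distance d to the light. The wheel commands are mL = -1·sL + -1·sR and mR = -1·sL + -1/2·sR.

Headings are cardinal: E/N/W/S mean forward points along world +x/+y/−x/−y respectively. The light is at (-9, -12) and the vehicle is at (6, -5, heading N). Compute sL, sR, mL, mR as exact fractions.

left sensor world pos  = (4, -4); dL² = 233
right sensor world pos = (8, -4); dR² = 353
sL = 40/233 = 40/233
sR = 40/353 = 40/353
mL = -1·sL + -1·sR = -23440/82249
mR = -1·sL + -1/2·sR = -18780/82249

40/233 40/353 -23440/82249 -18780/82249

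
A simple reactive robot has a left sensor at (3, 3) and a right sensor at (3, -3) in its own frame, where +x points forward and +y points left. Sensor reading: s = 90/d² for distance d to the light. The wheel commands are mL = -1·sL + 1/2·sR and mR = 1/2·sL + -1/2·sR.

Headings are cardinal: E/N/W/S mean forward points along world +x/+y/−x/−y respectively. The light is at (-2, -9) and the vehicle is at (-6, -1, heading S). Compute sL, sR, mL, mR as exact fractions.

45/13 45/37 -2745/962 540/481

left sensor world pos  = (-3, -4); dL² = 26
right sensor world pos = (-9, -4); dR² = 74
sL = 90/26 = 45/13
sR = 90/74 = 45/37
mL = -1·sL + 1/2·sR = -2745/962
mR = 1/2·sL + -1/2·sR = 540/481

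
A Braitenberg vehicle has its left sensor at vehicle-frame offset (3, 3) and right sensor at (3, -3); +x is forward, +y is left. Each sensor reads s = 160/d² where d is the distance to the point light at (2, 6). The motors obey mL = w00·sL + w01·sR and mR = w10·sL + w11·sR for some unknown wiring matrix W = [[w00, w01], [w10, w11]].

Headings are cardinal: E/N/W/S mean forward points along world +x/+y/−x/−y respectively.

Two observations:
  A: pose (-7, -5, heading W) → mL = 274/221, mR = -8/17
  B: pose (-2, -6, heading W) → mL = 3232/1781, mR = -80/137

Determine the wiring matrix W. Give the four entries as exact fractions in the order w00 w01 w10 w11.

1 1 -1 0

obs A: pose=(-7,-5,W) → sL=8/17, sR=10/13, mL=274/221, mR=-8/17
obs B: pose=(-2,-6,W) → sL=80/137, sR=16/13, mL=3232/1781, mR=-80/137
sensor matrix S = [[8/17, 10/13], [80/137, 16/13]]; det S = 3936/30277
solve [mL_A; mL_B] = S·[w00; w01] and [mR_A; mR_B] = S·[w10; w11]:
  w00 = 1, w01 = 1, w10 = -1, w11 = 0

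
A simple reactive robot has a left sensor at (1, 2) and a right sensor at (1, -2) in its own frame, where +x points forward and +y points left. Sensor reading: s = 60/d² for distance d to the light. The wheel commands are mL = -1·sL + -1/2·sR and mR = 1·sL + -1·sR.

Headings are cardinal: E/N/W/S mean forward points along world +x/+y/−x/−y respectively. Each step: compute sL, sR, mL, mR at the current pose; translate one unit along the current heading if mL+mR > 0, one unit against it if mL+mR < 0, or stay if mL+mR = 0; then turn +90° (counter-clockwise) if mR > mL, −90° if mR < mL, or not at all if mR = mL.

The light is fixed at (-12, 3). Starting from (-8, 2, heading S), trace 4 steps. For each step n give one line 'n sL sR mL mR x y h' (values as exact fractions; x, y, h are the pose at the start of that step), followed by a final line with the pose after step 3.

n=0: pose=(-8,2,S); sL=3/2, sR=15/2; mL=-21/4, mR=-6; mL+mR=-45/4 → advance -1; mR−mL=-3/4 → turn -1·90°
n=1: pose=(-8,3,W); sL=60/13, sR=60/13; mL=-90/13, mR=0; mL+mR=-90/13 → advance -1; mR−mL=90/13 → turn +1·90°
n=2: pose=(-7,3,S); sL=6/5, sR=6; mL=-21/5, mR=-24/5; mL+mR=-9 → advance -1; mR−mL=-3/5 → turn -1·90°
n=3: pose=(-7,4,W); sL=60/17, sR=12/5; mL=-402/85, mR=96/85; mL+mR=-18/5 → advance -1; mR−mL=498/85 → turn +1·90°

0 3/2 15/2 -21/4 -6 -8 2 S
1 60/13 60/13 -90/13 0 -8 3 W
2 6/5 6 -21/5 -24/5 -7 3 S
3 60/17 12/5 -402/85 96/85 -7 4 W
final -6 4 S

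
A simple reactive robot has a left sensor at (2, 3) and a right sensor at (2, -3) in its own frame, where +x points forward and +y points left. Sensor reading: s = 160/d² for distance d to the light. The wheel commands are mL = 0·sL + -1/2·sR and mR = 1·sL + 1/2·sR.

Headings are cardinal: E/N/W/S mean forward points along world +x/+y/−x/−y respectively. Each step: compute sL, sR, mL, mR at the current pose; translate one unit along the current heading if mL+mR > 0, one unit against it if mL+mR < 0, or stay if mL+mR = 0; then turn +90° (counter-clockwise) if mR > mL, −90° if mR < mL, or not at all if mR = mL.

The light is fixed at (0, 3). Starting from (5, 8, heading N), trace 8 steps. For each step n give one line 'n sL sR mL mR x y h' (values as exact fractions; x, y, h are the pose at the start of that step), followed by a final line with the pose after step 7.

0 160/53 160/113 -80/113 22320/5989 5 8 N
1 80/9 16/9 -8/9 88/9 5 9 W
2 32/13 160/17 -80/17 1584/221 4 9 S
3 8/5 4 -2 18/5 4 8 E
4 160/53 160/113 -80/113 22320/5989 5 8 N
5 80/9 16/9 -8/9 88/9 5 9 W
6 32/13 160/17 -80/17 1584/221 4 9 S
7 8/5 4 -2 18/5 4 8 E
final 5 8 N

n=0: pose=(5,8,N); sL=160/53, sR=160/113; mL=-80/113, mR=22320/5989; mL+mR=160/53 → advance +1; mR−mL=26560/5989 → turn +1·90°
n=1: pose=(5,9,W); sL=80/9, sR=16/9; mL=-8/9, mR=88/9; mL+mR=80/9 → advance +1; mR−mL=32/3 → turn +1·90°
n=2: pose=(4,9,S); sL=32/13, sR=160/17; mL=-80/17, mR=1584/221; mL+mR=32/13 → advance +1; mR−mL=2624/221 → turn +1·90°
n=3: pose=(4,8,E); sL=8/5, sR=4; mL=-2, mR=18/5; mL+mR=8/5 → advance +1; mR−mL=28/5 → turn +1·90°
n=4: pose=(5,8,N); sL=160/53, sR=160/113; mL=-80/113, mR=22320/5989; mL+mR=160/53 → advance +1; mR−mL=26560/5989 → turn +1·90°
n=5: pose=(5,9,W); sL=80/9, sR=16/9; mL=-8/9, mR=88/9; mL+mR=80/9 → advance +1; mR−mL=32/3 → turn +1·90°
n=6: pose=(4,9,S); sL=32/13, sR=160/17; mL=-80/17, mR=1584/221; mL+mR=32/13 → advance +1; mR−mL=2624/221 → turn +1·90°
n=7: pose=(4,8,E); sL=8/5, sR=4; mL=-2, mR=18/5; mL+mR=8/5 → advance +1; mR−mL=28/5 → turn +1·90°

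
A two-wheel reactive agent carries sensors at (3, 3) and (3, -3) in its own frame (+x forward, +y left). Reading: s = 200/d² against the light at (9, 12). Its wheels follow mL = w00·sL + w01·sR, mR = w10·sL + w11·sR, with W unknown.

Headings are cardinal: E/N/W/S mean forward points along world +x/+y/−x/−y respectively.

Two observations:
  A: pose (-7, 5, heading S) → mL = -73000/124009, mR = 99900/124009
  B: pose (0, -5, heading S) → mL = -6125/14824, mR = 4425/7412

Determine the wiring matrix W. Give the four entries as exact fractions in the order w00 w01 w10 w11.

obs A: pose=(-7,5,S) → sL=200/269, sR=200/461, mL=-73000/124009, mR=99900/124009
obs B: pose=(0,-5,S) → sL=50/109, sR=25/68, mL=-6125/14824, mR=4425/7412
sensor matrix S = [[200/269, 200/461], [50/109, 25/68]]; det S = 17081250/229788677
solve [mL_A; mL_B] = S·[w00; w01] and [mR_A; mR_B] = S·[w10; w11]:
  w00 = -1/2, w01 = -1/2, w10 = 1/2, w11 = 1

-1/2 -1/2 1/2 1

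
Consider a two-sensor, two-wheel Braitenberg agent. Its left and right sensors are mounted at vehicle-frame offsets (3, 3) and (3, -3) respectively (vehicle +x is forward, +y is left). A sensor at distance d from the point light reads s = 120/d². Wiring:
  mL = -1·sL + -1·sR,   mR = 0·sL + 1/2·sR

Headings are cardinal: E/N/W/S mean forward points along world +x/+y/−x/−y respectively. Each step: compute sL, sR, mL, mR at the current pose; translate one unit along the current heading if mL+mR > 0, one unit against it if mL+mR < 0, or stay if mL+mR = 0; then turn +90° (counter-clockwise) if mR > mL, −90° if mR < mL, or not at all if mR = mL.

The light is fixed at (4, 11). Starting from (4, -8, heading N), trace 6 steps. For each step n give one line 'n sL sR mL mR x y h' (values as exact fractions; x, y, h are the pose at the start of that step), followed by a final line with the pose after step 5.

0 24/53 24/53 -48/53 12/53 4 -8 N
1 60/269 60/149 -25080/40081 30/149 4 -9 W
2 24/109 120/533 -25872/58097 60/533 5 -9 S
3 15/34 6/25 -579/850 3/25 5 -8 E
4 24/53 24/53 -48/53 12/53 4 -8 N
5 60/269 60/149 -25080/40081 30/149 4 -9 W
final 5 -9 S

n=0: pose=(4,-8,N); sL=24/53, sR=24/53; mL=-48/53, mR=12/53; mL+mR=-36/53 → advance -1; mR−mL=60/53 → turn +1·90°
n=1: pose=(4,-9,W); sL=60/269, sR=60/149; mL=-25080/40081, mR=30/149; mL+mR=-17010/40081 → advance -1; mR−mL=33150/40081 → turn +1·90°
n=2: pose=(5,-9,S); sL=24/109, sR=120/533; mL=-25872/58097, mR=60/533; mL+mR=-19332/58097 → advance -1; mR−mL=32412/58097 → turn +1·90°
n=3: pose=(5,-8,E); sL=15/34, sR=6/25; mL=-579/850, mR=3/25; mL+mR=-477/850 → advance -1; mR−mL=681/850 → turn +1·90°
n=4: pose=(4,-8,N); sL=24/53, sR=24/53; mL=-48/53, mR=12/53; mL+mR=-36/53 → advance -1; mR−mL=60/53 → turn +1·90°
n=5: pose=(4,-9,W); sL=60/269, sR=60/149; mL=-25080/40081, mR=30/149; mL+mR=-17010/40081 → advance -1; mR−mL=33150/40081 → turn +1·90°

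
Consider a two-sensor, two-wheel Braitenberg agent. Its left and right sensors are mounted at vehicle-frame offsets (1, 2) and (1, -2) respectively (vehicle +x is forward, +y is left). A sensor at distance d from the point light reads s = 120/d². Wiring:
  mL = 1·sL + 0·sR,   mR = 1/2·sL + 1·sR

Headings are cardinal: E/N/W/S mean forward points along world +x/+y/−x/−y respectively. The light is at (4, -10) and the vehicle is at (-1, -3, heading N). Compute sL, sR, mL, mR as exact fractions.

120/113 120/73 120/113 17940/8249

left sensor world pos  = (-3, -2); dL² = 113
right sensor world pos = (1, -2); dR² = 73
sL = 120/113 = 120/113
sR = 120/73 = 120/73
mL = 1·sL + 0·sR = 120/113
mR = 1/2·sL + 1·sR = 17940/8249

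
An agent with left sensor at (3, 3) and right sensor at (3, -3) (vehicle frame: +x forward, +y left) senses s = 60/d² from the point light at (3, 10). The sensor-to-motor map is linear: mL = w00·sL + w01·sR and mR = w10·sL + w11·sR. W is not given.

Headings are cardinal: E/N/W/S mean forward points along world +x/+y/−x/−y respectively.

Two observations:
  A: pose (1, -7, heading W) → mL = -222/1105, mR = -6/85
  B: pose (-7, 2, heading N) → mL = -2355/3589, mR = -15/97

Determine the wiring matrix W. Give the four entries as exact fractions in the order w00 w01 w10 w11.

obs A: pose=(1,-7,W) → sL=12/85, sR=60/221, mL=-222/1105, mR=-6/85
obs B: pose=(-7,2,N) → sL=30/97, sR=30/37, mL=-2355/3589, mR=-15/97
sensor matrix S = [[12/85, 60/221], [30/97, 30/37]]; det S = 24192/793169
solve [mL_A; mL_B] = S·[w00; w01] and [mR_A; mR_B] = S·[w10; w11]:
  w00 = 1/2, w01 = -1, w10 = -1/2, w11 = 0

1/2 -1 -1/2 0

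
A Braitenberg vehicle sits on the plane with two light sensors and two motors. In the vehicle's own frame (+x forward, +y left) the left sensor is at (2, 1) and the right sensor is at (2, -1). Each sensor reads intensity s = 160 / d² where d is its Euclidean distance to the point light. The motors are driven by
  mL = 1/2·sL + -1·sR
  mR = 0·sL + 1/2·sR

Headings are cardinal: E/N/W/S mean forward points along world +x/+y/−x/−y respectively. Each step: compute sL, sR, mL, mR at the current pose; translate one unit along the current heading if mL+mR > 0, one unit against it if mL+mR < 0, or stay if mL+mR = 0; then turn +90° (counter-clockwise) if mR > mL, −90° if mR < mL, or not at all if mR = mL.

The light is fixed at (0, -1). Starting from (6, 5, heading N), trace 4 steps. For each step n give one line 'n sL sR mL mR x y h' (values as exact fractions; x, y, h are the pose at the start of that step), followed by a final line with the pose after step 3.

n=0: pose=(6,5,N); sL=160/89, sR=160/113; mL=-5200/10057, mR=80/113; mL+mR=1920/10057 → advance +1; mR−mL=12320/10057 → turn +1·90°
n=1: pose=(6,6,W); sL=40/13, sR=2; mL=-6/13, mR=1; mL+mR=7/13 → advance +1; mR−mL=19/13 → turn +1·90°
n=2: pose=(5,6,S); sL=160/61, sR=160/41; mL=-6480/2501, mR=80/41; mL+mR=-1600/2501 → advance -1; mR−mL=11360/2501 → turn +1·90°
n=3: pose=(5,7,E); sL=16/13, sR=80/49; mL=-648/637, mR=40/49; mL+mR=-128/637 → advance -1; mR−mL=1168/637 → turn +1·90°

0 160/89 160/113 -5200/10057 80/113 6 5 N
1 40/13 2 -6/13 1 6 6 W
2 160/61 160/41 -6480/2501 80/41 5 6 S
3 16/13 80/49 -648/637 40/49 5 7 E
final 4 7 N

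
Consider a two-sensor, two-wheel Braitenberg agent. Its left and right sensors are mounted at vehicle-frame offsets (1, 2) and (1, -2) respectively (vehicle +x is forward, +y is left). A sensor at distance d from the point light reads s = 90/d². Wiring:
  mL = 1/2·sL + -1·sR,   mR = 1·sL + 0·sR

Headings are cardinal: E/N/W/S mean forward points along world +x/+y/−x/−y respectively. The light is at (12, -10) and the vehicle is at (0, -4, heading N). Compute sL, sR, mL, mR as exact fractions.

18/49 90/149 -3069/7301 18/49

left sensor world pos  = (-2, -3); dL² = 245
right sensor world pos = (2, -3); dR² = 149
sL = 90/245 = 18/49
sR = 90/149 = 90/149
mL = 1/2·sL + -1·sR = -3069/7301
mR = 1·sL + 0·sR = 18/49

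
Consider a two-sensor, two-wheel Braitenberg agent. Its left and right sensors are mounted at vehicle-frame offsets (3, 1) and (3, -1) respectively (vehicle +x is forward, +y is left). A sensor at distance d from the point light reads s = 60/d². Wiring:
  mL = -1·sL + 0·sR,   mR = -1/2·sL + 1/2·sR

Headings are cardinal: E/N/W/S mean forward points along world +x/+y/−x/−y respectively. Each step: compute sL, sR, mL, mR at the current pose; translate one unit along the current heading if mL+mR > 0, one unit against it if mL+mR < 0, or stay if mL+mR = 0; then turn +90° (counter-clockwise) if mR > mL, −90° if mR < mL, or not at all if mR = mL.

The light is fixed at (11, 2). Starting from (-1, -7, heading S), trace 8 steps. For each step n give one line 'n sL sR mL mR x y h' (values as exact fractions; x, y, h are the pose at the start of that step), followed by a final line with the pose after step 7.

n=0: pose=(-1,-7,S); sL=12/53, sR=60/313; mL=-12/53, mR=-288/16589; mL+mR=-4044/16589 → advance -1; mR−mL=3468/16589 → turn +1·90°
n=1: pose=(-1,-6,E); sL=6/13, sR=10/27; mL=-6/13, mR=-16/351; mL+mR=-178/351 → advance -1; mR−mL=146/351 → turn +1·90°
n=2: pose=(-2,-6,N); sL=60/221, sR=60/169; mL=-60/221, mR=120/2873; mL+mR=-660/2873 → advance -1; mR−mL=900/2873 → turn +1·90°
n=3: pose=(-2,-7,W); sL=15/89, sR=3/16; mL=-15/89, mR=27/2848; mL+mR=-453/2848 → advance -1; mR−mL=507/2848 → turn +1·90°
n=4: pose=(-1,-7,S); sL=12/53, sR=60/313; mL=-12/53, mR=-288/16589; mL+mR=-4044/16589 → advance -1; mR−mL=3468/16589 → turn +1·90°
n=5: pose=(-1,-6,E); sL=6/13, sR=10/27; mL=-6/13, mR=-16/351; mL+mR=-178/351 → advance -1; mR−mL=146/351 → turn +1·90°
n=6: pose=(-2,-6,N); sL=60/221, sR=60/169; mL=-60/221, mR=120/2873; mL+mR=-660/2873 → advance -1; mR−mL=900/2873 → turn +1·90°
n=7: pose=(-2,-7,W); sL=15/89, sR=3/16; mL=-15/89, mR=27/2848; mL+mR=-453/2848 → advance -1; mR−mL=507/2848 → turn +1·90°

0 12/53 60/313 -12/53 -288/16589 -1 -7 S
1 6/13 10/27 -6/13 -16/351 -1 -6 E
2 60/221 60/169 -60/221 120/2873 -2 -6 N
3 15/89 3/16 -15/89 27/2848 -2 -7 W
4 12/53 60/313 -12/53 -288/16589 -1 -7 S
5 6/13 10/27 -6/13 -16/351 -1 -6 E
6 60/221 60/169 -60/221 120/2873 -2 -6 N
7 15/89 3/16 -15/89 27/2848 -2 -7 W
final -1 -7 S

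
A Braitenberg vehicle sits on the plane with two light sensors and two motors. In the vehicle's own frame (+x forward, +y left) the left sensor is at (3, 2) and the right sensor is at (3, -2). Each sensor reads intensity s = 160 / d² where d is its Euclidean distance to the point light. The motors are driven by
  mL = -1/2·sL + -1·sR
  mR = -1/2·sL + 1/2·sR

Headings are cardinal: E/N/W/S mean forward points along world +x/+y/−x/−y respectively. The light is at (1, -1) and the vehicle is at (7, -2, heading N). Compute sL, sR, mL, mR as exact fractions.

left sensor world pos  = (5, 1); dL² = 20
right sensor world pos = (9, 1); dR² = 68
sL = 160/20 = 8
sR = 160/68 = 40/17
mL = -1/2·sL + -1·sR = -108/17
mR = -1/2·sL + 1/2·sR = -48/17

8 40/17 -108/17 -48/17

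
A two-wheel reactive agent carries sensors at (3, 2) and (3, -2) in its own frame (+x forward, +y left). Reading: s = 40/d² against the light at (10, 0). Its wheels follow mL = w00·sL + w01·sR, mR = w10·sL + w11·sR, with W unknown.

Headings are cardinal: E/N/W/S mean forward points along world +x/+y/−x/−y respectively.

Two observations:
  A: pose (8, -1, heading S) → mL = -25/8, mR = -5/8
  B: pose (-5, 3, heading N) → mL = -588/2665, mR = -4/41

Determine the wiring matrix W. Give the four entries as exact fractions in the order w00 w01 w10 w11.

-1 -1/2 0 -1/2

obs A: pose=(8,-1,S) → sL=5/2, sR=5/4, mL=-25/8, mR=-5/8
obs B: pose=(-5,3,N) → sL=8/65, sR=8/41, mL=-588/2665, mR=-4/41
sensor matrix S = [[5/2, 5/4], [8/65, 8/41]]; det S = 178/533
solve [mL_A; mL_B] = S·[w00; w01] and [mR_A; mR_B] = S·[w10; w11]:
  w00 = -1, w01 = -1/2, w10 = 0, w11 = -1/2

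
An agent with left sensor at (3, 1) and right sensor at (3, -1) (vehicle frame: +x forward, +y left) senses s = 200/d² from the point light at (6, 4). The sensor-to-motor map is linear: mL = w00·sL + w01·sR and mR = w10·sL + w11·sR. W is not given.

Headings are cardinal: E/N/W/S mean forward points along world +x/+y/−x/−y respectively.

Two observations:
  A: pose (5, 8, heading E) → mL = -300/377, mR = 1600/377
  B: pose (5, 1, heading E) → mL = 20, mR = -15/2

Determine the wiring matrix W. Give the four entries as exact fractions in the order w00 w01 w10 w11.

1 -1/2 -1/2 1/2

obs A: pose=(5,8,E) → sL=200/29, sR=200/13, mL=-300/377, mR=1600/377
obs B: pose=(5,1,E) → sL=25, sR=10, mL=20, mR=-15/2
sensor matrix S = [[200/29, 200/13], [25, 10]]; det S = -119000/377
solve [mL_A; mL_B] = S·[w00; w01] and [mR_A; mR_B] = S·[w10; w11]:
  w00 = 1, w01 = -1/2, w10 = -1/2, w11 = 1/2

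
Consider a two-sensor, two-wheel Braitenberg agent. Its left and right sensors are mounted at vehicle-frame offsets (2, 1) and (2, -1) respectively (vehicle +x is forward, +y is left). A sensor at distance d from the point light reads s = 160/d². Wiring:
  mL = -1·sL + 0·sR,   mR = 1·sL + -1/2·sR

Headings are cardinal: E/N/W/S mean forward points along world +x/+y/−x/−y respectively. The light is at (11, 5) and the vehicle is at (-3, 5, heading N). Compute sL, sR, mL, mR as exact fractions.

160/229 160/173 -160/229 9360/39617

left sensor world pos  = (-4, 7); dL² = 229
right sensor world pos = (-2, 7); dR² = 173
sL = 160/229 = 160/229
sR = 160/173 = 160/173
mL = -1·sL + 0·sR = -160/229
mR = 1·sL + -1/2·sR = 9360/39617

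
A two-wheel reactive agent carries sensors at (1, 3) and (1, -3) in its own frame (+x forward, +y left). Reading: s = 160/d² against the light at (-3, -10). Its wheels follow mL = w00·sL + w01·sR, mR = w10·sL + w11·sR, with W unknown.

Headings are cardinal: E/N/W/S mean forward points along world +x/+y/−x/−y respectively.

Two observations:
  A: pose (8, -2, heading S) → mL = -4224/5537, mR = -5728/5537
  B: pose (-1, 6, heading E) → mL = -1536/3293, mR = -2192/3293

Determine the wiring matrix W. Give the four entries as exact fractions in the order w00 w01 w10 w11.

1 -1 -1/2 -1/2

obs A: pose=(8,-2,S) → sL=32/49, sR=160/113, mL=-4224/5537, mR=-5728/5537
obs B: pose=(-1,6,E) → sL=16/37, sR=80/89, mL=-1536/3293, mR=-2192/3293
sensor matrix S = [[32/49, 160/113], [16/37, 80/89]]; det S = -460800/18233341
solve [mL_A; mL_B] = S·[w00; w01] and [mR_A; mR_B] = S·[w10; w11]:
  w00 = 1, w01 = -1, w10 = -1/2, w11 = -1/2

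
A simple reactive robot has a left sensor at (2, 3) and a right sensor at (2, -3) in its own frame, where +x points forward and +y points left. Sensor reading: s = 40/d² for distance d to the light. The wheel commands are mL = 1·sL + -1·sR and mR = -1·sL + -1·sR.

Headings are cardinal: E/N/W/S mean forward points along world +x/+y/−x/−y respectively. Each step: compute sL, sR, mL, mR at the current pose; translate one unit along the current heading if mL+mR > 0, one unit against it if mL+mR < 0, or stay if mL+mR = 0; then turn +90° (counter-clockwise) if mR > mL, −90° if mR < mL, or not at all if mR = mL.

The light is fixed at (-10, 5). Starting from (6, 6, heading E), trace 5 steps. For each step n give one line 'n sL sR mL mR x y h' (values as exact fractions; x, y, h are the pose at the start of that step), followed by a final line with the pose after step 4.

0 2/17 5/41 -3/697 -167/697 6 6 E
1 8/65 8/29 -288/1885 -752/1885 5 6 S
2 4/17 20/97 48/1649 -728/1649 5 7 W
3 8/37 40/377 1536/13949 -4496/13949 6 7 N
4 2/17 5/41 -3/697 -167/697 6 6 E
final 5 6 S

n=0: pose=(6,6,E); sL=2/17, sR=5/41; mL=-3/697, mR=-167/697; mL+mR=-10/41 → advance -1; mR−mL=-4/17 → turn -1·90°
n=1: pose=(5,6,S); sL=8/65, sR=8/29; mL=-288/1885, mR=-752/1885; mL+mR=-16/29 → advance -1; mR−mL=-16/65 → turn -1·90°
n=2: pose=(5,7,W); sL=4/17, sR=20/97; mL=48/1649, mR=-728/1649; mL+mR=-40/97 → advance -1; mR−mL=-8/17 → turn -1·90°
n=3: pose=(6,7,N); sL=8/37, sR=40/377; mL=1536/13949, mR=-4496/13949; mL+mR=-80/377 → advance -1; mR−mL=-16/37 → turn -1·90°
n=4: pose=(6,6,E); sL=2/17, sR=5/41; mL=-3/697, mR=-167/697; mL+mR=-10/41 → advance -1; mR−mL=-4/17 → turn -1·90°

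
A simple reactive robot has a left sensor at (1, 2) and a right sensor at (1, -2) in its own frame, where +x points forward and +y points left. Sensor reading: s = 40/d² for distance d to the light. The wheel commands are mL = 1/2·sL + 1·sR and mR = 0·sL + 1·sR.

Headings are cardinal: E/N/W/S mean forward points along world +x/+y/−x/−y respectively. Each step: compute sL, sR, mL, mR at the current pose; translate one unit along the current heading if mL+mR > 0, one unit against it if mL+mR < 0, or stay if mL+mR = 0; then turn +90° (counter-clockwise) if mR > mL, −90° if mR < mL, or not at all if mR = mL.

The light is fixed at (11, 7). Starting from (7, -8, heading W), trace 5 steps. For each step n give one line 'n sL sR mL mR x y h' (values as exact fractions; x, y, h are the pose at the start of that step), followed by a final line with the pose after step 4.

n=0: pose=(7,-8,W); sL=20/157, sR=20/97; mL=4110/15229, mR=20/97; mL+mR=7250/15229 → advance +1; mR−mL=-10/157 → turn -1·90°
n=1: pose=(6,-8,N); sL=8/49, sR=8/41; mL=556/2009, mR=8/41; mL+mR=948/2009 → advance +1; mR−mL=-4/49 → turn -1·90°
n=2: pose=(6,-7,E); sL=1/4, sR=5/34; mL=37/136, mR=5/34; mL+mR=57/136 → advance +1; mR−mL=-1/8 → turn -1·90°
n=3: pose=(7,-7,S); sL=40/229, sR=40/261; mL=14380/59769, mR=40/261; mL+mR=23540/59769 → advance +1; mR−mL=-20/229 → turn -1·90°
n=4: pose=(7,-8,W); sL=20/157, sR=20/97; mL=4110/15229, mR=20/97; mL+mR=7250/15229 → advance +1; mR−mL=-10/157 → turn -1·90°

0 20/157 20/97 4110/15229 20/97 7 -8 W
1 8/49 8/41 556/2009 8/41 6 -8 N
2 1/4 5/34 37/136 5/34 6 -7 E
3 40/229 40/261 14380/59769 40/261 7 -7 S
4 20/157 20/97 4110/15229 20/97 7 -8 W
final 6 -8 N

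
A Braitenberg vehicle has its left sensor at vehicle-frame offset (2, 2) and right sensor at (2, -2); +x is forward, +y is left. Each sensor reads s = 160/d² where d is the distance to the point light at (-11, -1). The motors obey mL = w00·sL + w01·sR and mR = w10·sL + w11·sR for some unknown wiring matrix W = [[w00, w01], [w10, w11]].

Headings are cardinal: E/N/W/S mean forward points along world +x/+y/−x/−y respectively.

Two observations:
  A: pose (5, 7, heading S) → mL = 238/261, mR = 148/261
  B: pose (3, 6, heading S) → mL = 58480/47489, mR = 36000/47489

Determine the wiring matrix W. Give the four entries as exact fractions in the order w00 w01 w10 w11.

obs A: pose=(5,7,S) → sL=4/9, sR=20/29, mL=238/261, mR=148/261
obs B: pose=(3,6,S) → sL=160/281, sR=160/169, mL=58480/47489, mR=36000/47489
sensor matrix S = [[4/9, 20/29], [160/281, 160/169]]; det S = 348160/12394629
solve [mL_A; mL_B] = S·[w00; w01] and [mR_A; mR_B] = S·[w10; w11]:
  w00 = 1/2, w01 = 1, w10 = 1/2, w11 = 1/2

1/2 1 1/2 1/2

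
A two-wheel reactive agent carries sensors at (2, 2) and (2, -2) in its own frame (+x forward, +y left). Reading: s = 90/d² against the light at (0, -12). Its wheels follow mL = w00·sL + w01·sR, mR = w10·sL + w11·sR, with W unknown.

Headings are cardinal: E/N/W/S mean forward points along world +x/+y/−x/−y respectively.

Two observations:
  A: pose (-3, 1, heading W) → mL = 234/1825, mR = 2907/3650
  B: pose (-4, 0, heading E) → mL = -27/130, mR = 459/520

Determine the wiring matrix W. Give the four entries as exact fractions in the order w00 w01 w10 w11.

1/2 -1/2 1 1/2

obs A: pose=(-3,1,W) → sL=45/73, sR=9/25, mL=234/1825, mR=2907/3650
obs B: pose=(-4,0,E) → sL=9/20, sR=45/52, mL=-27/130, mR=459/520
sensor matrix S = [[45/73, 9/25], [9/20, 45/52]]; det S = 44064/118625
solve [mL_A; mL_B] = S·[w00; w01] and [mR_A; mR_B] = S·[w10; w11]:
  w00 = 1/2, w01 = -1/2, w10 = 1, w11 = 1/2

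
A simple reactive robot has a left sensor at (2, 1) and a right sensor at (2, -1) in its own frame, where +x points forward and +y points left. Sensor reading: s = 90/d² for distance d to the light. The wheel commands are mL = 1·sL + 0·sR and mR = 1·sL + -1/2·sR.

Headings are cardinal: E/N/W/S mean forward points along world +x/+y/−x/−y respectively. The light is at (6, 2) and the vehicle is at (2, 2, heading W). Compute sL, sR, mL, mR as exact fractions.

left sensor world pos  = (0, 1); dL² = 37
right sensor world pos = (0, 3); dR² = 37
sL = 90/37 = 90/37
sR = 90/37 = 90/37
mL = 1·sL + 0·sR = 90/37
mR = 1·sL + -1/2·sR = 45/37

90/37 90/37 90/37 45/37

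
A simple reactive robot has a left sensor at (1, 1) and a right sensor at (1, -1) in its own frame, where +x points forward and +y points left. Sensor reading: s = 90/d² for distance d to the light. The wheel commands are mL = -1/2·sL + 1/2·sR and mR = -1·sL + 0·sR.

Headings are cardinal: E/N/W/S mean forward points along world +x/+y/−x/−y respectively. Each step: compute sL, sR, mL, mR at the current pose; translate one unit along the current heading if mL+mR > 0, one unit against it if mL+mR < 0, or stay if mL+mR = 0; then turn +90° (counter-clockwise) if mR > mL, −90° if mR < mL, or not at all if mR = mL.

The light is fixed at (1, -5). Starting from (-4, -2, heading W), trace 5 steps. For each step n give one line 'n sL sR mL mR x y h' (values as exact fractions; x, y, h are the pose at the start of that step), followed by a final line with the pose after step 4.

0 9/4 45/26 -27/104 -9/4 -4 -2 W
1 90/41 18/5 144/205 -90/41 -3 -2 N
2 5 9 2 -5 -3 -3 E
3 90/17 90/37 -900/629 -90/17 -4 -3 S
4 9/4 45/26 -27/104 -9/4 -4 -2 W
final -3 -2 N

n=0: pose=(-4,-2,W); sL=9/4, sR=45/26; mL=-27/104, mR=-9/4; mL+mR=-261/104 → advance -1; mR−mL=-207/104 → turn -1·90°
n=1: pose=(-3,-2,N); sL=90/41, sR=18/5; mL=144/205, mR=-90/41; mL+mR=-306/205 → advance -1; mR−mL=-594/205 → turn -1·90°
n=2: pose=(-3,-3,E); sL=5, sR=9; mL=2, mR=-5; mL+mR=-3 → advance -1; mR−mL=-7 → turn -1·90°
n=3: pose=(-4,-3,S); sL=90/17, sR=90/37; mL=-900/629, mR=-90/17; mL+mR=-4230/629 → advance -1; mR−mL=-2430/629 → turn -1·90°
n=4: pose=(-4,-2,W); sL=9/4, sR=45/26; mL=-27/104, mR=-9/4; mL+mR=-261/104 → advance -1; mR−mL=-207/104 → turn -1·90°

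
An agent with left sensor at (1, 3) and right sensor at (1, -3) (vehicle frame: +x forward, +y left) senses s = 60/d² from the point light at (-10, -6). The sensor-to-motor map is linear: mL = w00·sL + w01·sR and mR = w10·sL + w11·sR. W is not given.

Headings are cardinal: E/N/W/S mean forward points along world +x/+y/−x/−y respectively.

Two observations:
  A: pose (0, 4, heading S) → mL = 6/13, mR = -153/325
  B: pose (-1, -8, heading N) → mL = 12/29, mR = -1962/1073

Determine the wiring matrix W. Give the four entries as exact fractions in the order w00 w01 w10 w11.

0 1 -1 -1/2

obs A: pose=(0,4,S) → sL=6/25, sR=6/13, mL=6/13, mR=-153/325
obs B: pose=(-1,-8,N) → sL=60/37, sR=12/29, mL=12/29, mR=-1962/1073
sensor matrix S = [[6/25, 6/13], [60/37, 12/29]]; det S = -226368/348725
solve [mL_A; mL_B] = S·[w00; w01] and [mR_A; mR_B] = S·[w10; w11]:
  w00 = 0, w01 = 1, w10 = -1, w11 = -1/2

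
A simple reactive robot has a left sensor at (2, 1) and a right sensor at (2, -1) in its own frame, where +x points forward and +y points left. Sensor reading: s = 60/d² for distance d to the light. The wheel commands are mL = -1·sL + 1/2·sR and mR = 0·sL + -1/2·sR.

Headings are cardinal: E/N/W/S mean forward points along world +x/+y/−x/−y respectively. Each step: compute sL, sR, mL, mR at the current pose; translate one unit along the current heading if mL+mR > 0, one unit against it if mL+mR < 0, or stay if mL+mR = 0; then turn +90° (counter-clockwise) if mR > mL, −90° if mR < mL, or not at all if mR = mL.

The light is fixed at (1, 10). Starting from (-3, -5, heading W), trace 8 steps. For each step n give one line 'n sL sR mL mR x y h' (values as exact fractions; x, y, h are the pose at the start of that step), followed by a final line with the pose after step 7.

n=0: pose=(-3,-5,W); sL=15/73, sR=15/58; mL=-645/8468, mR=-15/116; mL+mR=-15/73 → advance -1; mR−mL=-225/4234 → turn -1·90°
n=1: pose=(-2,-5,N); sL=12/37, sR=60/173; mL=-966/6401, mR=-30/173; mL+mR=-12/37 → advance -1; mR−mL=-144/6401 → turn -1·90°
n=2: pose=(-2,-6,E); sL=30/113, sR=6/29; mL=-531/3277, mR=-3/29; mL+mR=-30/113 → advance -1; mR−mL=192/3277 → turn +1·90°
n=3: pose=(-3,-6,N); sL=60/221, sR=12/41; mL=-1134/9061, mR=-6/41; mL+mR=-60/221 → advance -1; mR−mL=-192/9061 → turn -1·90°
n=4: pose=(-3,-7,E); sL=3/13, sR=15/82; mL=-297/2132, mR=-15/164; mL+mR=-3/13 → advance -1; mR−mL=51/1066 → turn +1·90°
n=5: pose=(-4,-7,N); sL=20/87, sR=60/241; mL=-2210/20967, mR=-30/241; mL+mR=-20/87 → advance -1; mR−mL=-400/20967 → turn -1·90°
n=6: pose=(-4,-8,E); sL=30/149, sR=6/37; mL=-663/5513, mR=-3/37; mL+mR=-30/149 → advance -1; mR−mL=216/5513 → turn +1·90°
n=7: pose=(-5,-8,N); sL=12/61, sR=60/281; mL=-1542/17141, mR=-30/281; mL+mR=-12/61 → advance -1; mR−mL=-288/17141 → turn -1·90°

0 15/73 15/58 -645/8468 -15/116 -3 -5 W
1 12/37 60/173 -966/6401 -30/173 -2 -5 N
2 30/113 6/29 -531/3277 -3/29 -2 -6 E
3 60/221 12/41 -1134/9061 -6/41 -3 -6 N
4 3/13 15/82 -297/2132 -15/164 -3 -7 E
5 20/87 60/241 -2210/20967 -30/241 -4 -7 N
6 30/149 6/37 -663/5513 -3/37 -4 -8 E
7 12/61 60/281 -1542/17141 -30/281 -5 -8 N
final -5 -9 E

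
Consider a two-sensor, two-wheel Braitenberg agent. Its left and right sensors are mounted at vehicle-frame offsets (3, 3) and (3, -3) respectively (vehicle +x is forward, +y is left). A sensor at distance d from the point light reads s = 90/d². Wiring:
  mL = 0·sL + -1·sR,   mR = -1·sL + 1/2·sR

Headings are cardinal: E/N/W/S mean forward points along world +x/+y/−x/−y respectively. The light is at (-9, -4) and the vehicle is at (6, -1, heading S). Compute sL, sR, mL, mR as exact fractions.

left sensor world pos  = (9, -4); dL² = 324
right sensor world pos = (3, -4); dR² = 144
sL = 90/324 = 5/18
sR = 90/144 = 5/8
mL = 0·sL + -1·sR = -5/8
mR = -1·sL + 1/2·sR = 5/144

5/18 5/8 -5/8 5/144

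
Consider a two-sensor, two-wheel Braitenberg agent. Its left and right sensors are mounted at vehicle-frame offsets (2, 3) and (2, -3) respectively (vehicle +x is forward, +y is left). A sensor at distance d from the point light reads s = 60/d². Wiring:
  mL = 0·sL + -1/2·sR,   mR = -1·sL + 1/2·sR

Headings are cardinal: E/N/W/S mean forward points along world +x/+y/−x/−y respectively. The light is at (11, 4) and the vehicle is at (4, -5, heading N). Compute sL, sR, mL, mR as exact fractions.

left sensor world pos  = (1, -3); dL² = 149
right sensor world pos = (7, -3); dR² = 65
sL = 60/149 = 60/149
sR = 60/65 = 12/13
mL = 0·sL + -1/2·sR = -6/13
mR = -1·sL + 1/2·sR = 114/1937

60/149 12/13 -6/13 114/1937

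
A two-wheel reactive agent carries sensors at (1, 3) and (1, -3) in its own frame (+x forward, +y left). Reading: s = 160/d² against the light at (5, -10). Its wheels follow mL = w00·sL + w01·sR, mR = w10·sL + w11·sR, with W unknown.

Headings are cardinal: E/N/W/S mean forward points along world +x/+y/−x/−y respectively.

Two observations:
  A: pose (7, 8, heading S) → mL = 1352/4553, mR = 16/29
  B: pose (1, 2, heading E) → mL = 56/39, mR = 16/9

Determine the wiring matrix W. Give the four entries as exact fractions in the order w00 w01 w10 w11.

obs A: pose=(7,8,S) → sL=80/157, sR=16/29, mL=1352/4553, mR=16/29
obs B: pose=(1,2,E) → sL=80/117, sR=16/9, mL=56/39, mR=16/9
sensor matrix S = [[80/157, 16/29], [80/117, 16/9]]; det S = 281600/532701
solve [mL_A; mL_B] = S·[w00; w01] and [mR_A; mR_B] = S·[w10; w11]:
  w00 = -1/2, w01 = 1, w10 = 0, w11 = 1

-1/2 1 0 1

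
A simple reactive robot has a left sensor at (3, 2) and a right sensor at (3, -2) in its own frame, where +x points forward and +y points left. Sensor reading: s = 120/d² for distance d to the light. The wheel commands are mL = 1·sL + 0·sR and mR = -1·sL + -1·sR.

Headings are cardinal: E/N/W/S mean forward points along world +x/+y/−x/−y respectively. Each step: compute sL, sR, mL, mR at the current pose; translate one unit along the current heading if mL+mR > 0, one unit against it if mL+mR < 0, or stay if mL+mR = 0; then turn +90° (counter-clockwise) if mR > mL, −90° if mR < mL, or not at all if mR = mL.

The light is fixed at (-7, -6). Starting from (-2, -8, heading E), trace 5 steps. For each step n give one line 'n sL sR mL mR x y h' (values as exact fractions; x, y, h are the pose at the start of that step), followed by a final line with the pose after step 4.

0 15/8 3/2 15/8 -27/8 -2 -8 E
1 120/61 120/29 120/61 -10800/1769 -3 -8 S
2 12 60 12 -72 -3 -7 W
3 120/13 120/53 120/13 -7920/689 -2 -7 N
4 15/8 3/2 15/8 -27/8 -2 -8 E
final -3 -8 S

n=0: pose=(-2,-8,E); sL=15/8, sR=3/2; mL=15/8, mR=-27/8; mL+mR=-3/2 → advance -1; mR−mL=-21/4 → turn -1·90°
n=1: pose=(-3,-8,S); sL=120/61, sR=120/29; mL=120/61, mR=-10800/1769; mL+mR=-120/29 → advance -1; mR−mL=-14280/1769 → turn -1·90°
n=2: pose=(-3,-7,W); sL=12, sR=60; mL=12, mR=-72; mL+mR=-60 → advance -1; mR−mL=-84 → turn -1·90°
n=3: pose=(-2,-7,N); sL=120/13, sR=120/53; mL=120/13, mR=-7920/689; mL+mR=-120/53 → advance -1; mR−mL=-14280/689 → turn -1·90°
n=4: pose=(-2,-8,E); sL=15/8, sR=3/2; mL=15/8, mR=-27/8; mL+mR=-3/2 → advance -1; mR−mL=-21/4 → turn -1·90°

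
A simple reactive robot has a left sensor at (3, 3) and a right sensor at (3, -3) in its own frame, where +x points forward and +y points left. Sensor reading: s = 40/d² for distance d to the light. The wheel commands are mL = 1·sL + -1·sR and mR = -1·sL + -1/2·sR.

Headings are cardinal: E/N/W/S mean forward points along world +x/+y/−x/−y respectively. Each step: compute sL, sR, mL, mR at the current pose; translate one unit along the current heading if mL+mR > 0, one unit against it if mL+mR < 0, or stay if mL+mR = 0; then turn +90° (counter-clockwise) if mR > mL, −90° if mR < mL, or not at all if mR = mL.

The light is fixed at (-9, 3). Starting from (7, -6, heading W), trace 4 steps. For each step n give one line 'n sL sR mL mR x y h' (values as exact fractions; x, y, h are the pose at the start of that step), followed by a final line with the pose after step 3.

n=0: pose=(7,-6,W); sL=40/313, sR=8/41; mL=-864/12833, mR=-2892/12833; mL+mR=-12/41 → advance -1; mR−mL=-2028/12833 → turn -1·90°
n=1: pose=(8,-6,N); sL=5/29, sR=10/109; mL=255/3161, mR=-690/3161; mL+mR=-15/109 → advance -1; mR−mL=-945/3161 → turn -1·90°
n=2: pose=(8,-7,E); sL=40/449, sR=40/569; mL=4800/255481, mR=-31740/255481; mL+mR=-60/569 → advance -1; mR−mL=-36540/255481 → turn -1·90°
n=3: pose=(7,-7,S); sL=4/53, sR=20/169; mL=-384/8957, mR=-1206/8957; mL+mR=-30/169 → advance -1; mR−mL=-822/8957 → turn -1·90°

0 40/313 8/41 -864/12833 -2892/12833 7 -6 W
1 5/29 10/109 255/3161 -690/3161 8 -6 N
2 40/449 40/569 4800/255481 -31740/255481 8 -7 E
3 4/53 20/169 -384/8957 -1206/8957 7 -7 S
final 7 -6 W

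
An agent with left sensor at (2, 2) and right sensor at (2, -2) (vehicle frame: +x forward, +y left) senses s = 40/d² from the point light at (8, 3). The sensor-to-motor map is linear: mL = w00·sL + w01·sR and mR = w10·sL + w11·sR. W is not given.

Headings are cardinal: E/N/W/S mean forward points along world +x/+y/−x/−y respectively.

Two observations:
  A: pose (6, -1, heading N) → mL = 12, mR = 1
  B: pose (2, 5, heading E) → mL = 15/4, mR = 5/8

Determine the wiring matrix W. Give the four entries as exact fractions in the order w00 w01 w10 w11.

1 1 1/2 0

obs A: pose=(6,-1,N) → sL=2, sR=10, mL=12, mR=1
obs B: pose=(2,5,E) → sL=5/4, sR=5/2, mL=15/4, mR=5/8
sensor matrix S = [[2, 10], [5/4, 5/2]]; det S = -15/2
solve [mL_A; mL_B] = S·[w00; w01] and [mR_A; mR_B] = S·[w10; w11]:
  w00 = 1, w01 = 1, w10 = 1/2, w11 = 0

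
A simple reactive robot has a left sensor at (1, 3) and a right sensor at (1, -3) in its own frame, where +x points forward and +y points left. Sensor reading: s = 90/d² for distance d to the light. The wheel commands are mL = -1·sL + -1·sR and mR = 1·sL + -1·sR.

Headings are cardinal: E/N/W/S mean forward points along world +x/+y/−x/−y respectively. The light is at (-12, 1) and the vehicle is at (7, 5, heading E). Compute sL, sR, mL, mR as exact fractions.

left sensor world pos  = (8, 8); dL² = 449
right sensor world pos = (8, 2); dR² = 401
sL = 90/449 = 90/449
sR = 90/401 = 90/401
mL = -1·sL + -1·sR = -76500/180049
mR = 1·sL + -1·sR = -4320/180049

90/449 90/401 -76500/180049 -4320/180049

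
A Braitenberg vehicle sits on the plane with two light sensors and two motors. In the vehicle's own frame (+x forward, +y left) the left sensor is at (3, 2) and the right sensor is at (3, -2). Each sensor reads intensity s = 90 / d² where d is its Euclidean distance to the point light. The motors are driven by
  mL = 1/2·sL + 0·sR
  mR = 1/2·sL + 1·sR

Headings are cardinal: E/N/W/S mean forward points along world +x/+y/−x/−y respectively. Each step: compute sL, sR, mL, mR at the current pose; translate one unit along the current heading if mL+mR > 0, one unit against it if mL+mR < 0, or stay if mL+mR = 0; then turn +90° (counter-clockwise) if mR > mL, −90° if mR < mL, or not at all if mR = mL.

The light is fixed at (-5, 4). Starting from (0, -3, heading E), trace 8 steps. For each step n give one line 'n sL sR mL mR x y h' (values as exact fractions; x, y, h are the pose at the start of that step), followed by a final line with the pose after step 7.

0 90/89 18/29 45/89 2907/2581 0 -3 E
1 45/16 9/8 45/32 81/32 1 -3 N
2 90/73 18/5 45/73 1539/365 1 -2 W
3 9/13 1 9/26 35/26 0 -2 S
4 90/89 18/29 45/89 2907/2581 0 -3 E
5 45/16 9/8 45/32 81/32 1 -3 N
6 90/73 18/5 45/73 1539/365 1 -2 W
7 9/13 1 9/26 35/26 0 -2 S
final 0 -3 E

n=0: pose=(0,-3,E); sL=90/89, sR=18/29; mL=45/89, mR=2907/2581; mL+mR=4212/2581 → advance +1; mR−mL=18/29 → turn +1·90°
n=1: pose=(1,-3,N); sL=45/16, sR=9/8; mL=45/32, mR=81/32; mL+mR=63/16 → advance +1; mR−mL=9/8 → turn +1·90°
n=2: pose=(1,-2,W); sL=90/73, sR=18/5; mL=45/73, mR=1539/365; mL+mR=1764/365 → advance +1; mR−mL=18/5 → turn +1·90°
n=3: pose=(0,-2,S); sL=9/13, sR=1; mL=9/26, mR=35/26; mL+mR=22/13 → advance +1; mR−mL=1 → turn +1·90°
n=4: pose=(0,-3,E); sL=90/89, sR=18/29; mL=45/89, mR=2907/2581; mL+mR=4212/2581 → advance +1; mR−mL=18/29 → turn +1·90°
n=5: pose=(1,-3,N); sL=45/16, sR=9/8; mL=45/32, mR=81/32; mL+mR=63/16 → advance +1; mR−mL=9/8 → turn +1·90°
n=6: pose=(1,-2,W); sL=90/73, sR=18/5; mL=45/73, mR=1539/365; mL+mR=1764/365 → advance +1; mR−mL=18/5 → turn +1·90°
n=7: pose=(0,-2,S); sL=9/13, sR=1; mL=9/26, mR=35/26; mL+mR=22/13 → advance +1; mR−mL=1 → turn +1·90°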